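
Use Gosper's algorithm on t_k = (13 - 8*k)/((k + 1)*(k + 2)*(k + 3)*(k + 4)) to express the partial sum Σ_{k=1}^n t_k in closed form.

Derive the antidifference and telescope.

S(n) = n*(-n**2 - 9*n + 70)/(24*(n**3 + 9*n**2 + 26*n + 24))

The ratio is (k + 1)*(8*k - 5)/((k + 5)*(8*k - 13)).
A = k + 1, B = k + 5, C = k - 13/8.
Need (k + 1)·f(k+1) − (k + 4)·f(k) = k - 13/8.
deg f ≤ 3 (via 1,1,1).
Match coefficients ⇒ f(k) = -k*(k**2 + 6*k + 19)/16.
Get s_k = R·t_k = k*(k**2 + 6*k + 19)/(2*(k + 1)*(k + 2)*(k + 3)) with R(k) = B(k−1)f(k)/C(k) = -k*(k + 4)*(k**2 + 6*k + 19)/(2*(8*k - 13)).
s_(k+1) − s_k = (13 - 8*k)/(k**4 + 10*k**3 + 35*k**2 + 50*k + 24) = t_k.
Telescope: S(n) = s_(n+1) − s_(1) = (n**3 + 9*n**2 + 34*n + 26)/(2*(n**3 + 9*n**2 + 26*n + 24)) − (13/24) = n*(-n**2 - 9*n + 70)/(24*(n**3 + 9*n**2 + 26*n + 24)).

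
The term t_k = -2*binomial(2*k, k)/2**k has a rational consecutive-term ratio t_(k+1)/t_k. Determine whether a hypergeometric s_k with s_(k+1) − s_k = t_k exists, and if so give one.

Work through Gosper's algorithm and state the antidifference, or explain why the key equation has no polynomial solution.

r(k) = (2*k + 1)/(k + 1) after simplifying.
Gosper form: A/B · C(k+1)/C(k) with A=2*k + 1, B=k + 1, C=1.
Set up (2*k + 1)·f(k+1) − (k)·f(k) − (1) = 0.
From deg A=1, deg B=1, deg C=0: d=-1.
Negative degree bound (-1): no f exists, t_k not Gosper-summable.

none (Gosper's algorithm certifies no s_k)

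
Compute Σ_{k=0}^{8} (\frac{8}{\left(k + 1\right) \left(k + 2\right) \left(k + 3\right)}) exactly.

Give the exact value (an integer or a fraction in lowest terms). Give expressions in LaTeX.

Σ = 108/55

Step 1: r(k) = (k + 1)/(k + 4).
Factor: A=k + 1; B=k + 4; C=1.
f must satisfy (k + 1)·f(k+1) − (k + 3)·f(k) = 1.
Bound: deg f ≤ 2.
Match coefficients ⇒ f(k) = k*(k + 3)/4.
R(k) = B(k−1)·f(k)/C(k) = k*(k + 3)**2/4; s_k = R·t_k = 2*k*(k + 3)/((k + 1)*(k + 2)).
s_(k+1) − s_k = 8/(k**3 + 6*k**2 + 11*k + 6) = t_k.
Telescoping: Σ = s_(9) − s_(0) = 108/55 − (0) = 108/55.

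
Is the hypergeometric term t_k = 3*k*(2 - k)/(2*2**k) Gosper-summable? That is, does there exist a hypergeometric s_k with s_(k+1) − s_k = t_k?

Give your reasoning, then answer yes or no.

Step 1: r(k) = (k**2 - 1)/(2*k*(k - 2)).
A = 1/2, B = 1, C = k**2 - 2*k.
f must satisfy (1/2)·f(k+1) − (1)·f(k) = k**2 - 2*k.
d = 2 from the (0,0,2) case.
Coefficient equations give f(k) = -2*(k**2 + 1).
So s_k = (B(k−1)f/C)·t_k = (-2*(k**2 + 1)/(k*(k - 2)))·t_k = 3*(k**2 + 1)/2**k.
Verify: 3*k*(2 - k)/(2*2**k) matches t_k.

Yes. s_k = 3*(k**2 + 1)/2**k.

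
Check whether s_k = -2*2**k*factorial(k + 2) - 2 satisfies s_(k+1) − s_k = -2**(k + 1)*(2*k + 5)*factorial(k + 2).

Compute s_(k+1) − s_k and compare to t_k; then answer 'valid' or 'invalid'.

Valid: the claim telescopes to t_k.

s_(k+1) = -2*2**(k + 1)*factorial(k + 3) - 2
s_(k+1) − s_k = -2**(k + 1)*(2*k + 5)*factorial(k + 2)
(s_(k+1) − s_k) − t_k = 0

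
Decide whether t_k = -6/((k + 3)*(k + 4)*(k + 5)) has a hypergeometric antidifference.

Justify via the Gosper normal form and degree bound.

Yes. s_k = k*(-k - 7)/(4*(k + 3)*(k + 4)).

r(k) = (k + 3)/(k + 6) after simplifying.
So A=k + 3 and B=k + 6, with C=1.
f must satisfy (k + 3)·f(k+1) − (k + 5)·f(k) = 1.
deg f ≤ 2 (via 1,1,0).
Match coefficients ⇒ f(k) = k*(k + 7)/24.
Get s_k = R·t_k = k*(-k - 7)/(4*(k + 3)*(k + 4)) with R(k) = B(k−1)f(k)/C(k) = k*(k + 5)*(k + 7)/24.
Δs = -6/(k**3 + 12*k**2 + 47*k + 60), as required.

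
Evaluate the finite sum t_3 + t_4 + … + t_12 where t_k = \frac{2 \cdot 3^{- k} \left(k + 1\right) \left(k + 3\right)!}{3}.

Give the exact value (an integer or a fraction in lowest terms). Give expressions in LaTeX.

r(k) = (k + 2)*(k + 4)/(3*(k + 1)) after simplifying.
Factor: A=k/3 + 4/3; B=1; C=k + 1.
Set up (k/3 + 4/3)·f(k+1) − (1)·f(k) − (k + 1) = 0.
Degrees (1,0,1) ⇒ d ≤ 0.
A polynomial solution: f(k) = 3.
So s_k = (B(k−1)f/C)·t_k = (3/(k + 1))·t_k = 2*factorial(k + 3)/3**k.
s_(k+1) − s_k = 2*(k + 1)*factorial(k + 3)/(3*3**k) = t_k.
Σ_(k=3)^(12) t_k = s_(13) − s_(3) = 57401344000/2187 − (160/3) = 57401227360/2187.

Σ = 57401227360/2187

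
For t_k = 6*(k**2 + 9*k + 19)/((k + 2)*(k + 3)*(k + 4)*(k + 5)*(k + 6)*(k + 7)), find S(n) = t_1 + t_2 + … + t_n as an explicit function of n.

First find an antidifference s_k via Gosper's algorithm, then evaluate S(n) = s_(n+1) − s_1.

r(k) = (k + 2)*(9*k + (k + 1)**2 + 28)/((k + 8)*(k**2 + 9*k + 19)) after simplifying.
Take A(k)=k + 2, B(k)=k + 8, C(k)=k**2 + 9*k + 19.
Set up (k + 2)·f(k+1) − (k + 7)·f(k) − (k**2 + 9*k + 19) = 0.
deg f ≤ 5 (via 1,1,2).
Match coefficients ⇒ f(k) = k*(k + 3)*(k + 5)*(k**2 + 12*k + 44)/144.
Get s_k = R·t_k = k*(k**2 + 12*k + 44)/(24*(k**3 + 12*k**2 + 44*k + 48)) with R(k) = B(k−1)f(k)/C(k) = k*(k + 3)*(k + 5)*(k + 7)*(k**2 + 12*k + 44)/(144*(k**2 + 9*k + 19)).
Verify: 6*(k**2 + 9*k + 19)/(k**6 + 27*k**5 + 295*k**4 + 1665*k**3 + 5104*k**2 + 8028*k + 5040) matches t_k.
Evaluate: s_(n+1) = (n**3 + 15*n**2 + 71*n + 57)/(24*(n**3 + 15*n**2 + 71*n + 105)); subtract s_(1) = 19/840 ⇒ S(n) = 2*n*(n**2 + 15*n + 71)/(105*(n**3 + 15*n**2 + 71*n + 105)).

S(n) = 2*n*(n**2 + 15*n + 71)/(105*(n**3 + 15*n**2 + 71*n + 105))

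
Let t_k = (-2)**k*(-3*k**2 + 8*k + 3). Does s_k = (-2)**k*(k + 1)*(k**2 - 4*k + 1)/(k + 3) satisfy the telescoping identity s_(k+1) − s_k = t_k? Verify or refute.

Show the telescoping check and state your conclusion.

Invalid: residual (-2)**(k + 1)*(-3*k**3 - 2*k**2 + 31*k + 8)/(k**2 + 7*k + 12) ≠ 0.

s_(k+1) = (-2)**(k + 1)*(k**3 - 6*k - 4)/(k + 4)
s_(k+1) − s_k = (-2)**k*(-3*k**4 - 7*k**3 + 27*k**2 + 55*k + 20)/(k**2 + 7*k + 12)
(s_(k+1) − s_k) − t_k = (-2)**(k + 1)*(-3*k**3 - 2*k**2 + 31*k + 8)/(k**2 + 7*k + 12)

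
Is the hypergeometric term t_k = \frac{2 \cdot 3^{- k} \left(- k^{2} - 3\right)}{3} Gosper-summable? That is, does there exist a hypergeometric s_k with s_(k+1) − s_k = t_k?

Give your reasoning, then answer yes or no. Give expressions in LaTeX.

t_(k+1)/t_k = ((k + 1)**2 + 3)/(3*(k**2 + 3)).
So A=1/3 and B=1, with C=k**2 + 3.
Need (1/3)·f(k+1) − (1)·f(k) = k**2 + 3.
Degrees (0,0,2) ⇒ d ≤ 2.
Coefficient equations give f(k) = -3*(k**2 + k + 4)/2.
R(k) = B(k−1)·f(k)/C(k) = -3*(k**2 + k + 4)/(2*(k**2 + 3)); s_k = R·t_k = (k**2 + k + 4)/3**k.
Δs = 2*(-k**2 - 3)/(3*3**k), as required.

Yes. s_k = 3^{- k} \left(k^{2} + k + 4\right).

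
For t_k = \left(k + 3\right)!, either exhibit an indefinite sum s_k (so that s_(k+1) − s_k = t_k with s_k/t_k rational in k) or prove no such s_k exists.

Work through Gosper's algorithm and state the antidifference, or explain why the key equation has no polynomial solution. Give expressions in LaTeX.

no hypergeometric antidifference exists

Ratio r(k) = k + 4.
A = k + 4, B = 1, C = 1.
Set up (k + 4)·f(k+1) − (1)·f(k) − (1) = 0.
d = -1 from the (1,0,0) case.
deg f ≤ -1 is impossible — no certificate.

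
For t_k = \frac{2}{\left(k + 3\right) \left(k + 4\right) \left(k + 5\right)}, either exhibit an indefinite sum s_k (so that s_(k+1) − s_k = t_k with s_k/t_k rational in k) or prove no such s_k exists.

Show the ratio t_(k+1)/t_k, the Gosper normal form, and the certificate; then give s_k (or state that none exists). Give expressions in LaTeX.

s_k = \frac{k \left(k + 7\right)}{12 \left(k + 3\right) \left(k + 4\right)}

r(k) = (k + 3)/(k + 6) after simplifying.
So A=k + 3 and B=k + 6, with C=1.
Need (k + 3)·f(k+1) − (k + 5)·f(k) = 1.
Degrees (1,1,0) ⇒ d ≤ 2.
Solve for f: f(k) = k*(k + 7)/24 (degree 2 ≤ 2).
Then R = B(k−1)f/C = k*(k + 5)*(k + 7)/24, so s_k = R(k)·t_k = k*(k + 7)/(12*(k + 3)*(k + 4)).
s_(k+1) − s_k = 2/(k**3 + 12*k**2 + 47*k + 60) = t_k.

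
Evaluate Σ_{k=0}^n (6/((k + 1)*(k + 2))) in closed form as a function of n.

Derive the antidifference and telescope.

Compute t_(k+1)/t_k: get (k + 1)/(k + 3).
Take A(k)=k + 1, B(k)=k + 3, C(k)=1.
Need (k + 1)·f(k+1) − (k + 2)·f(k) = 1.
From deg A=1, deg B=1, deg C=0: d=1.
Match coefficients ⇒ f(k) = k.
So s_k = (B(k−1)f/C)·t_k = (k*(k + 2))·t_k = 6*k/(k + 1).
Verify: 6/(k**2 + 3*k + 2) matches t_k.
Telescope: S(n) = s_(n+1) − s_(0) = 6*(n + 1)/(n + 2) − (0) = 6*(n + 1)/(n + 2).

S(n) = 6*(n + 1)/(n + 2)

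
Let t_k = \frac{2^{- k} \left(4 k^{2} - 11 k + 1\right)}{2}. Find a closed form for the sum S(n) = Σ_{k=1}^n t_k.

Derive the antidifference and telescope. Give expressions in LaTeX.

S(n) = 2^{- n - 1} \left(3 \cdot 2^{n} - 4 n^{2} - 5 n - 3\right)

t_(k+1)/t_k = (4*k**2 - 3*k - 6)/(2*(4*k**2 - 11*k + 1)).
So A=1/2 and B=1, with C=k**2 - 11*k/4 + 1/4.
Key eq: (1/2)·f(k+1) = (1)·f(k) + (k**2 - 11*k/4 + 1/4).
Bound: deg f ≤ 2.
A polynomial solution: f(k) = -(4*k**2 - 3*k + 2)/2.
R(k) = B(k−1)·f(k)/C(k) = -2*(4*k**2 - 3*k + 2)/(4*k**2 - 11*k + 1); s_k = R·t_k = (-4*k**2 + 3*k - 2)/2**k.
Verify: (4*k**2 - 11*k + 1)/(2*2**k) matches t_k.
s_(n+1) = 2**(-n - 1)*(-4*n**2 - 5*n - 3) and s_(1) = -3/2, so S(n) = 2**(-n - 1)*(3*2**n - 4*n**2 - 5*n - 3).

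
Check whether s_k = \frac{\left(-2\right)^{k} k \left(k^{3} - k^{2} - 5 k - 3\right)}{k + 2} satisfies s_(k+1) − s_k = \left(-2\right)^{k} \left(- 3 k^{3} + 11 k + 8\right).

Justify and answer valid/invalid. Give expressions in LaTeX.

s_(k+1) = 2*(-2)**k*(k + 1)*(5*k - (k + 1)**3 + (k + 1)**2 + 8)/(k + 3)
s_(k+1) − s_k = (-2)**k*(-3*k**5 - 12*k**4 + 50*k**2 + 73*k + 32)/(k**2 + 5*k + 6)
(s_(k+1) − s_k) − t_k = (-2)**k*(3*k**4 + 7*k**3 - 13*k**2 - 33*k - 16)/(k**2 + 5*k + 6)

Invalid: residual \frac{\left(-2\right)^{k} \left(3 k^{4} + 7 k^{3} - 13 k^{2} - 33 k - 16\right)}{k^{2} + 5 k + 6} ≠ 0.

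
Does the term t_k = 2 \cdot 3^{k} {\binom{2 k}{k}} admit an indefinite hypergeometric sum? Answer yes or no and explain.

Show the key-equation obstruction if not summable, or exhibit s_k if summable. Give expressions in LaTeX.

Compute t_(k+1)/t_k: get 6*(2*k + 1)/(k + 1).
A = 12*k + 6, B = k + 1, C = 1.
f must satisfy (12*k + 6)·f(k+1) − (k)·f(k) = 1.
From deg A=1, deg B=1, deg C=0: d=-1.
Negative degree bound (-1): no f exists, t_k not Gosper-summable.

No; the degree bound rules out any f.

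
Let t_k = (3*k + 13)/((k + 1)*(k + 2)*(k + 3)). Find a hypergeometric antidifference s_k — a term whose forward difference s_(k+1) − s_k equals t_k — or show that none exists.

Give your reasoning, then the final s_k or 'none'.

Ratio r(k) = (k + 1)*(3*k + 16)/((k + 4)*(3*k + 13)).
Take A(k)=k + 1, B(k)=k + 4, C(k)=k + 13/3.
f must satisfy (k + 1)·f(k+1) − (k + 3)·f(k) = k + 13/3.
Bound: deg f ≤ 2.
Solve for f: f(k) = k*(4*k + 9)/3 (degree 2 ≤ 2).
Then R = B(k−1)f/C = k*(k + 3)*(4*k + 9)/(3*k + 13), so s_k = R(k)·t_k = k*(4*k + 9)/((k + 1)*(k + 2)).
Δs = (3*k + 13)/(k**3 + 6*k**2 + 11*k + 6), as required.

s_k = k*(4*k + 9)/((k + 1)*(k + 2))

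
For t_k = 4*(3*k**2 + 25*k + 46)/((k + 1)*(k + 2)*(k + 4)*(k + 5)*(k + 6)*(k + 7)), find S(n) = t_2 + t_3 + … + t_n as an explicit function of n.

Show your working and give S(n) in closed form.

Compute t_(k+1)/t_k: get (k + 1)*(k + 4)*(25*k + 3*(k + 1)**2 + 71)/((k + 3)*(k + 8)*(3*k**2 + 25*k + 46)).
A = k + 1, B = k + 8, C = k**3 + 34*k**2/3 + 121*k/3 + 46.
Set up (k + 1)·f(k+1) − (k + 7)·f(k) − (k**3 + 34*k**2/3 + 121*k/3 + 46) = 0.
Degrees (1,1,3) ⇒ d ≤ 6.
A polynomial solution: f(k) = k*(k + 2)*(k + 3)*(k + 5)*(k**2 + 11*k + 34)/72.
Get s_k = R·t_k = k*(k**2 + 11*k + 34)/(6*(k**3 + 11*k**2 + 34*k + 24)) with R(k) = B(k−1)f(k)/C(k) = k*(k + 2)*(k + 5)*(k + 7)*(k**2 + 11*k + 34)/(24*(3*k**2 + 25*k + 46)).
Verify: 4*(3*k**2 + 25*k + 46)/(k**6 + 25*k**5 + 247*k**4 + 1219*k**3 + 3112*k**2 + 3796*k + 1680) matches t_k.
Evaluate: s_(n+1) = (n**3 + 14*n**2 + 59*n + 46)/(6*(n**3 + 14*n**2 + 59*n + 70)); subtract s_(2) = 5/36 ⇒ S(n) = (n**3 + 14*n**2 + 59*n - 74)/(36*(n**3 + 14*n**2 + 59*n + 70)).

S(n) = (n**3 + 14*n**2 + 59*n - 74)/(36*(n**3 + 14*n**2 + 59*n + 70))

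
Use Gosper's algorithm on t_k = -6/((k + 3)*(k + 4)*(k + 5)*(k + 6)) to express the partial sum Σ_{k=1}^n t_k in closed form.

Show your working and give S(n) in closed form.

Ratio r(k) = (k + 3)/(k + 7).
A = k + 3, B = k + 7, C = 1.
Set up (k + 3)·f(k+1) − (k + 6)·f(k) − (1) = 0.
Bound: deg f ≤ 3.
A polynomial solution: f(k) = k*(k**2 + 12*k + 47)/180.
Certificate R = B(k−1)f/C = k*(k + 6)*(k**2 + 12*k + 47)/180 gives s_k = k*(-k**2 - 12*k - 47)/(30*(k + 3)*(k + 4)*(k + 5)).
Δs = -6/(k**4 + 18*k**3 + 119*k**2 + 342*k + 360), as required.
Evaluate: s_(n+1) = (-n**3 - 15*n**2 - 74*n - 60)/(30*(n**3 + 15*n**2 + 74*n + 120)); subtract s_(1) = -1/60 ⇒ S(n) = n*(-n**2 - 15*n - 74)/(60*(n**3 + 15*n**2 + 74*n + 120)).

S(n) = n*(-n**2 - 15*n - 74)/(60*(n**3 + 15*n**2 + 74*n + 120))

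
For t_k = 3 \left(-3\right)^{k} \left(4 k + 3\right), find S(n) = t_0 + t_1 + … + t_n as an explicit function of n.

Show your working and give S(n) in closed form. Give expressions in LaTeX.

S(n) = \left(-3\right)^{n + 2} \left(n + 1\right)

Compute t_(k+1)/t_k: get 3*(-4*k - 7)/(4*k + 3).
Normal form (A,B,C) = (-3, 1, k + 3/4).
f must satisfy (-3)·f(k+1) − (1)·f(k) = k + 3/4.
Degrees (0,0,1) ⇒ d ≤ 1.
Match coefficients ⇒ f(k) = -k/4.
So s_k = (B(k−1)f/C)·t_k = (-k/(4*k + 3))·t_k = (-3)**(k + 1)*k.
Check: Δs_k = 3*(-3)**k*(4*k + 3). ✓
s_(n+1) = (-3)**(n + 2)*(n + 1) and s_(0) = 0, so S(n) = (-3)**(n + 2)*(n + 1).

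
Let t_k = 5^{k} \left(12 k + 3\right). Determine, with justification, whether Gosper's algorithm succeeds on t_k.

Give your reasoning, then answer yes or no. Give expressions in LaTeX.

The ratio is 5*(4*k + 5)/(4*k + 1).
So A=5 and B=1, with C=k + 1/4.
Key eq: (5)·f(k+1) = (1)·f(k) + (k + 1/4).
From deg A=0, deg B=0, deg C=1: d=1.
A polynomial solution: f(k) = (k - 1)/4.
R(k) = B(k−1)·f(k)/C(k) = (k - 1)/(4*k + 1); s_k = R·t_k = 3*5**k*(k - 1).
Check: Δs_k = 5**k*(12*k + 3). ✓

Yes. s_k = 3 \cdot 5^{k} \left(k - 1\right).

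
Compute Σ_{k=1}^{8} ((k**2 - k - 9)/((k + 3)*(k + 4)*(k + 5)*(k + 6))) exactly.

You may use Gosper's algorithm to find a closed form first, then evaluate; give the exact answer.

Σ = -3/364

Step 1: r(k) = (k + 3)*(k - (k + 1)**2 + 10)/((k + 7)*(-k**2 + k + 9)).
Gosper form: A/B · C(k+1)/C(k) with A=k + 3, B=k + 7, C=k**2 - k - 9.
Key eq: (k + 3)·f(k+1) = (k + 6)·f(k) + (k**2 - k - 9).
deg f ≤ 3 (via 1,1,2).
Solve for f: f(k) = k*(k**2 - 48*k - 133)/60 (degree 3 ≤ 3).
R(k) = B(k−1)·f(k)/C(k) = k*(k + 6)*(k**2 - 48*k - 133)/(60*(k**2 - k - 9)); s_k = R·t_k = k*(k**2 - 48*k - 133)/(60*(k + 3)*(k + 4)*(k + 5)).
Verify: (k**2 - k - 9)/(k**4 + 18*k**3 + 119*k**2 + 342*k + 360) matches t_k.
Σ_(k=1)^(8) t_k = s_(9) − s_(1) = -121/3640 − (-1/40) = -3/364.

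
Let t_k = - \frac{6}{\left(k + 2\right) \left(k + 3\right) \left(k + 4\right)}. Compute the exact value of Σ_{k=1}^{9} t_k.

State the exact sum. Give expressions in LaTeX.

t_(k+1)/t_k = (k + 2)/(k + 5).
Take A(k)=k + 2, B(k)=k + 5, C(k)=1.
Set up (k + 2)·f(k+1) − (k + 4)·f(k) − (1) = 0.
Bound: deg f ≤ 2.
Coefficient equations give f(k) = k*(k + 5)/12.
Certificate R = B(k−1)f/C = k*(k + 4)*(k + 5)/12 gives s_k = k*(-k - 5)/(2*(k + 2)*(k + 3)).
Δs = -6/(k**3 + 9*k**2 + 26*k + 24), as required.
Evaluate s at k=10 and k=1: -25/52 and -1/4; difference -3/13.

Σ = -3/13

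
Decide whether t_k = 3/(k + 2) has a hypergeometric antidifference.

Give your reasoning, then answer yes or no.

Compute t_(k+1)/t_k: get (k + 2)/(k + 3).
A = k + 2, B = k + 3, C = 1.
Solve (k + 2)·f(k+1) − (k + 2)·f(k) = 1.
deg f ≤ 0 (via 1,1,0).
f = c0 ⇒ A·f(k+1) − B(k−1)·f(k) − C = -1. The system {-1 = 0} is inconsistent; no antidifference.

No — key equation has no polynomial f.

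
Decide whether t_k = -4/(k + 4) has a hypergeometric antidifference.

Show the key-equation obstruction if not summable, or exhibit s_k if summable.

No. Not Gosper-summable.

Compute t_(k+1)/t_k: get (k + 4)/(k + 5).
So A=k + 4 and B=k + 5, with C=1.
Solve (k + 4)·f(k+1) − (k + 4)·f(k) = 1.
d = 0 from the (1,1,0) case.
Generic f = c0 gives residual -1; -1 = 0 cannot hold, so t_k is not Gosper-summable.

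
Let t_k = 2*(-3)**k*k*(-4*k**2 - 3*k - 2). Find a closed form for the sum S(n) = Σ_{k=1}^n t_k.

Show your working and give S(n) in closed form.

Step 1: r(k) = 3*(-4*k**3 - 15*k**2 - 20*k - 9)/(k*(4*k**2 + 3*k + 2)).
A = -3, B = 1, C = k**3 + 3*k**2/4 + k/2.
Set up (-3)·f(k+1) − (1)·f(k) − (k**3 + 3*k**2/4 + k/2) = 0.
deg f ≤ 3 (via 0,0,3).
A polynomial solution: f(k) = -k*(k - 1)*(2*k - 1)/8.
So s_k = (B(k−1)f/C)·t_k = (-(k - 1)*(2*k - 1)/(2*(4*k**2 + 3*k + 2)))·t_k = (-3)**k*k*(2*k**2 - 3*k + 1).
Verify: 2*(-3)**k*k*(-4*k**2 - 3*k - 2) matches t_k.
Σ_(k=1)^n t_k = s_(n+1) − s_(1) = (3*(-3)**n*n*(-2*n**2 - 3*n - 1)) − (0), i.e. 3*(-3)**n*n*(-2*n**2 - 3*n - 1).

S(n) = 3*(-3)**n*n*(-2*n**2 - 3*n - 1)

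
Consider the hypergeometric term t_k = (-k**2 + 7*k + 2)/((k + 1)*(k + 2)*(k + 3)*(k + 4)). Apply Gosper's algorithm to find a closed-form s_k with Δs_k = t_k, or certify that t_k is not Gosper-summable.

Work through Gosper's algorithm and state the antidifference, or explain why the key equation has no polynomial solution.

s_k = k*(k**2 + 12*k - 1)/(6*(k + 1)*(k + 2)*(k + 3))

Compute t_(k+1)/t_k: get (k + 1)*(7*k - (k + 1)**2 + 9)/((k + 5)*(-k**2 + 7*k + 2)).
Factor: A=k + 1; B=k + 5; C=k**2 - 7*k - 2.
Need (k + 1)·f(k+1) − (k + 4)·f(k) = k**2 - 7*k - 2.
Degrees (1,1,2) ⇒ d ≤ 3.
Match coefficients ⇒ f(k) = -k*(k**2 + 12*k - 1)/6.
R(k) = B(k−1)·f(k)/C(k) = -k*(k + 4)*(k**2 + 12*k - 1)/(6*(k**2 - 7*k - 2)); s_k = R·t_k = k*(k**2 + 12*k - 1)/(6*(k + 1)*(k + 2)*(k + 3)).
Δs = (-k**2 + 7*k + 2)/(k**4 + 10*k**3 + 35*k**2 + 50*k + 24), as required.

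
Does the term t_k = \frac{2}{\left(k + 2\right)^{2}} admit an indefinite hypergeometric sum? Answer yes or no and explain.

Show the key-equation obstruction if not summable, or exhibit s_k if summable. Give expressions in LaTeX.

No — key equation has no polynomial f.

t_(k+1)/t_k = (k + 2)**2/(k + 3)**2.
Factor: A=k**2 + 4*k + 4; B=k**2 + 6*k + 9; C=1.
Key eq: (k**2 + 4*k + 4)·f(k+1) = (k**2 + 4*k + 4)·f(k) + (1).
From deg A=2, deg B=2, deg C=0: d=0.
Put f(k) = c0: A·f(k+1) − B(k−1)·f(k) − C = -1; need -1 = 0 — inconsistent ⇒ no f, not summable.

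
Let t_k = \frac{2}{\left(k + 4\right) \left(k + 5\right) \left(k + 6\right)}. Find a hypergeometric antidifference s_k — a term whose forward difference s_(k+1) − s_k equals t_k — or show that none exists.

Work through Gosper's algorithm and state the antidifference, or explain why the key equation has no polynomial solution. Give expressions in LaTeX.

The ratio is (k + 4)/(k + 7).
So A=k + 4 and B=k + 7, with C=1.
Set up (k + 4)·f(k+1) − (k + 6)·f(k) − (1) = 0.
deg f ≤ 2 (via 1,1,0).
Solve for f: f(k) = k*(k + 9)/40 (degree 2 ≤ 2).
Then R = B(k−1)f/C = k*(k + 6)*(k + 9)/40, so s_k = R(k)·t_k = k*(k + 9)/(20*(k + 4)*(k + 5)).
Verify: 2/(k**3 + 15*k**2 + 74*k + 120) matches t_k.

s_k = \frac{k \left(k + 9\right)}{20 \left(k + 4\right) \left(k + 5\right)}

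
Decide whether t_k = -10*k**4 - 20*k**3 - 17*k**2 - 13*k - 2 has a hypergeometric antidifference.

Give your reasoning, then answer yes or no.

Yes. s_k = k*(-2*k**4 + k**2 - 3*k + 2).

Compute t_(k+1)/t_k: get (10*k**4 + 60*k**3 + 137*k**2 + 147*k + 62)/(10*k**4 + 20*k**3 + 17*k**2 + 13*k + 2).
Normal form (A,B,C) = (1, 1, k**4 + 2*k**3 + 17*k**2/10 + 13*k/10 + 1/5).
Need (1)·f(k+1) − (1)·f(k) = k**4 + 2*k**3 + 17*k**2/10 + 13*k/10 + 1/5.
Degrees (0,0,4) ⇒ d ≤ 5.
Coefficient equations give f(k) = k*(2*k**4 - k**2 + 3*k - 2)/10.
So s_k = (B(k−1)f/C)·t_k = (k*(2*k**4 - k**2 + 3*k - 2)/(10*k**4 + 20*k**3 + 17*k**2 + 13*k + 2))·t_k = k*(-2*k**4 + k**2 - 3*k + 2).
s_(k+1) − s_k = -10*k**4 - 20*k**3 - 17*k**2 - 13*k - 2 = t_k.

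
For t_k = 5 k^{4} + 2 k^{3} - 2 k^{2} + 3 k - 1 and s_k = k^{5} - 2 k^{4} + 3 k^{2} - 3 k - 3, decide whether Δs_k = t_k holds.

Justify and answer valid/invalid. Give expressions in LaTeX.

s_(k+1) = k**5 + 3*k**4 + 2*k**3 + k**2 - 4
s_(k+1) − s_k = 5*k**4 + 2*k**3 - 2*k**2 + 3*k - 1
(s_(k+1) − s_k) − t_k = 0

valid (s_(k+1) − s_k reduces to t_k)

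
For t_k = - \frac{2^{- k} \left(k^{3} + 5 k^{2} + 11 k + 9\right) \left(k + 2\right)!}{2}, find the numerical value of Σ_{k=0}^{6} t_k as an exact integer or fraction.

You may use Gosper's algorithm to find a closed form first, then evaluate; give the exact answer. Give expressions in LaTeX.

Σ = -178605

Step 1: r(k) = (k**4 + 11*k**3 + 48*k**2 + 98*k + 78)/(2*(k**3 + 5*k**2 + 11*k + 9)).
A = k/2 + 3/2, B = 1, C = k**3 + 5*k**2 + 11*k + 9.
Solve (k/2 + 3/2)·f(k+1) − (1)·f(k) = k**3 + 5*k**2 + 11*k + 9.
d = 2 from the (1,0,3) case.
Solving with deg f ≤ 2: f(k) = 2*k*(k + 2).
R(k) = B(k−1)·f(k)/C(k) = 2*k*(k + 2)/(k**3 + 5*k**2 + 11*k + 9); s_k = R·t_k = -k*(k + 2)*factorial(k + 2)/2**k.
s_(k+1) − s_k = -(k**3 + 5*k**2 + 11*k + 9)*factorial(k + 2)/(2*2**k) = t_k.
Evaluate s at k=7 and k=0: -178605 and 0; difference -178605.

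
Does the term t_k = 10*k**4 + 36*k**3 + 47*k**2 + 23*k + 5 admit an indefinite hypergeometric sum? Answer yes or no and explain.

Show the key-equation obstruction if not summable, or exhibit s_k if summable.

Compute t_(k+1)/t_k: get (10*k**4 + 76*k**3 + 215*k**2 + 265*k + 121)/(10*k**4 + 36*k**3 + 47*k**2 + 23*k + 5).
So A=1 and B=1, with C=k**4 + 18*k**3/5 + 47*k**2/10 + 23*k/10 + 1/2.
Set up (1)·f(k+1) − (1)·f(k) − (k**4 + 18*k**3/5 + 47*k**2/10 + 23*k/10 + 1/2) = 0.
Degrees (0,0,4) ⇒ d ≤ 5.
Match coefficients ⇒ f(k) = k*(2*k**4 + 4*k**3 + k**2 - 3*k + 1)/10.
Certificate R = B(k−1)f/C = k*(2*k**4 + 4*k**3 + k**2 - 3*k + 1)/(10*k**4 + 36*k**3 + 47*k**2 + 23*k + 5) gives s_k = k*(2*k**4 + 4*k**3 + k**2 - 3*k + 1).
s_(k+1) − s_k = 10*k**4 + 36*k**3 + 47*k**2 + 23*k + 5 = t_k.

Yes. s_k = k*(2*k**4 + 4*k**3 + k**2 - 3*k + 1).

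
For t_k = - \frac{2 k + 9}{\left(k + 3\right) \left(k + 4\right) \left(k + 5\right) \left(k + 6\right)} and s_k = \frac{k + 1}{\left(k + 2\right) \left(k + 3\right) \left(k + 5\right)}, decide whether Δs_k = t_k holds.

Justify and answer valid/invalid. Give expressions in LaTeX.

Invalid: residual \frac{3 k + 14}{k^{5} + 20 k^{4} + 155 k^{3} + 580 k^{2} + 1044 k + 720} ≠ 0.

s_(k+1) = (k + 2)/((k + 3)*(k + 4)*(k + 6))
s_(k+1) − s_k = 2*(-k**2 - 5*k - 2)/(k**5 + 20*k**4 + 155*k**3 + 580*k**2 + 1044*k + 720)
(s_(k+1) − s_k) − t_k = (3*k + 14)/(k**5 + 20*k**4 + 155*k**3 + 580*k**2 + 1044*k + 720)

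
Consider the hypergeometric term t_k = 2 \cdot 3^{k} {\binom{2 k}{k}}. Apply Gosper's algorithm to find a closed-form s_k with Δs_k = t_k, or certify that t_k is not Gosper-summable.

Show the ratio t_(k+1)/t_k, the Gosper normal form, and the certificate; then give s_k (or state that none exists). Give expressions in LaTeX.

The ratio is 6*(2*k + 1)/(k + 1).
A = 12*k + 6, B = k + 1, C = 1.
Need (12*k + 6)·f(k+1) − (k)·f(k) = 1.
Bound: deg f ≤ -1.
d = -1 < 0 ⇒ no nonzero polynomial f; not summable.

none — t_k is not Gosper-summable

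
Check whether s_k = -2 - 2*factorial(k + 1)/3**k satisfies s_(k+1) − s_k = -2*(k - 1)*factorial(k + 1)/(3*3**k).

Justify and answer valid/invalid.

Valid — Δs_k = t_k.

s_(k+1) = -2*3**(-k - 1)*factorial(k + 2) - 2
s_(k+1) − s_k = -2*(k - 1)*factorial(k + 1)/(3*3**k)
(s_(k+1) − s_k) − t_k = 0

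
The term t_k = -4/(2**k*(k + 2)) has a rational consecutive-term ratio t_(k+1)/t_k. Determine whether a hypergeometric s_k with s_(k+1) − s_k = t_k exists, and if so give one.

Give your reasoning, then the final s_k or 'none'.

Ratio r(k) = (k + 2)/(2*(k + 3)).
So A=k/2 + 1 and B=k + 3, with C=1.
Need (k/2 + 1)·f(k+1) − (k + 2)·f(k) = 1.
Bound: deg f ≤ -1.
d = -1 < 0 ⇒ no nonzero polynomial f; not summable.

none — t_k is not Gosper-summable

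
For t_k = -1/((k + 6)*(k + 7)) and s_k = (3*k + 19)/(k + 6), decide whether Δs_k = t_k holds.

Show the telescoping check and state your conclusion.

s_(k+1) = (3*k + 22)/(k + 7)
s_(k+1) − s_k = -1/(k**2 + 13*k + 42)
(s_(k+1) − s_k) − t_k = 0

Valid: the claim telescopes to t_k.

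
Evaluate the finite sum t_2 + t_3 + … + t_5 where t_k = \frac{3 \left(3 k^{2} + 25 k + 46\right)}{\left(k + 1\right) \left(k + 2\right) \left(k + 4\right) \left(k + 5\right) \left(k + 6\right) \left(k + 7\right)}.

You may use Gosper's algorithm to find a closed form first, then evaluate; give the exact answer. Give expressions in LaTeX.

Σ = 29/1680

t_(k+1)/t_k = (k + 1)*(k + 4)*(25*k + 3*(k + 1)**2 + 71)/((k + 3)*(k + 8)*(3*k**2 + 25*k + 46)).
Take A(k)=k + 1, B(k)=k + 8, C(k)=k**3 + 34*k**2/3 + 121*k/3 + 46.
Key eq: (k + 1)·f(k+1) = (k + 7)·f(k) + (k**3 + 34*k**2/3 + 121*k/3 + 46).
From deg A=1, deg B=1, deg C=3: d=6.
Coefficient equations give f(k) = k*(k + 2)*(k + 3)*(k + 5)*(k**2 + 11*k + 34)/72.
R(k) = B(k−1)·f(k)/C(k) = k*(k + 2)*(k + 5)*(k + 7)*(k**2 + 11*k + 34)/(24*(3*k**2 + 25*k + 46)); s_k = R·t_k = k*(k**2 + 11*k + 34)/(8*(k**3 + 11*k**2 + 34*k + 24)).
Check: Δs_k = 3*(3*k**2 + 25*k + 46)/(k**6 + 25*k**5 + 247*k**4 + 1219*k**3 + 3112*k**2 + 3796*k + 1680). ✓
Σ_(k=2)^(5) t_k = s_(6) − s_(2) = 17/140 − (5/48) = 29/1680.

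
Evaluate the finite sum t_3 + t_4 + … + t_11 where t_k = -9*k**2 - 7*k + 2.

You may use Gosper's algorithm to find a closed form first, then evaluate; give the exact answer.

Step 1: r(k) = (9*k**2 + 25*k + 14)/(9*k**2 + 7*k - 2).
So A=1 and B=1, with C=k**2 + 7*k/9 - 2/9.
Key eq: (1)·f(k+1) = (1)·f(k) + (k**2 + 7*k/9 - 2/9).
d = 3 from the (0,0,2) case.
Solve for f: f(k) = k*(k + 1)*(3*k - 4)/9 (degree 3 ≤ 3).
Certificate R = B(k−1)f/C = k*(3*k - 4)/(9*k - 2) gives s_k = k*(-3*k**2 + k + 4).
s_(k+1) − s_k = -9*k**2 - 7*k + 2 = t_k.
Telescoping: Σ = s_(12) − s_(3) = -4992 − (-60) = -4932.

Σ = -4932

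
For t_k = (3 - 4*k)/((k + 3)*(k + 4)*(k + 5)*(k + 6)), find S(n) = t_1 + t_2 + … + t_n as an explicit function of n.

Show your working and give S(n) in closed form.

S(n) = n*(-n**2 - 15*n + 6)/(40*(n**3 + 15*n**2 + 74*n + 120))

r(k) = (k + 3)*(4*k + 1)/((k + 7)*(4*k - 3)) after simplifying.
Take A(k)=k + 3, B(k)=k + 7, C(k)=k - 3/4.
Solve (k + 3)·f(k+1) − (k + 6)·f(k) = k - 3/4.
From deg A=1, deg B=1, deg C=1: d=3.
A polynomial solution: f(k) = k*(k**2 + 12*k - 73)/240.
R(k) = B(k−1)·f(k)/C(k) = k*(k + 6)*(k**2 + 12*k - 73)/(60*(4*k - 3)); s_k = R·t_k = k*(-k**2 - 12*k + 73)/(60*(k + 3)*(k + 4)*(k + 5)).
Verify: (3 - 4*k)/(k**4 + 18*k**3 + 119*k**2 + 342*k + 360) matches t_k.
s_(n+1) = (-n**3 - 15*n**2 + 46*n + 60)/(60*(n**3 + 15*n**2 + 74*n + 120)) and s_(1) = 1/120, so S(n) = n*(-n**2 - 15*n + 6)/(40*(n**3 + 15*n**2 + 74*n + 120)).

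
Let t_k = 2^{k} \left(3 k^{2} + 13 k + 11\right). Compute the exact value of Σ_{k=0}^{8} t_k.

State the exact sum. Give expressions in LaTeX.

Compute t_(k+1)/t_k: get 2*(3*k**2 + 19*k + 27)/(3*k**2 + 13*k + 11).
A = 2, B = 1, C = k**2 + 13*k/3 + 11/3.
Key eq: (2)·f(k+1) = (1)·f(k) + (k**2 + 13*k/3 + 11/3).
Bound: deg f ≤ 2.
Coefficient equations give f(k) = (3*k**2 + k + 3)/3.
R(k) = B(k−1)·f(k)/C(k) = (3*k**2 + k + 3)/(3*k**2 + 13*k + 11); s_k = R·t_k = 2**k*(3*k**2 + k + 3).
Check: Δs_k = 2**k*(3*k**2 + 13*k + 11). ✓
Evaluate s at k=9 and k=0: 130560 and 3; difference 130557.

Σ = 130557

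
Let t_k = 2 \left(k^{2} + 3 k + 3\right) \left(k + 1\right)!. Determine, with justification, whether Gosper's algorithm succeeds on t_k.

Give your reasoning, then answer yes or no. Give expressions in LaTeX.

Ratio r(k) = (k + 2)*(3*k + (k + 1)**2 + 6)/(k**2 + 3*k + 3).
So A=k + 2 and B=1, with C=k**2 + 3*k + 3.
f must satisfy (k + 2)·f(k+1) − (1)·f(k) = k**2 + 3*k + 3.
Degrees (1,0,2) ⇒ d ≤ 1.
Coefficient equations give f(k) = k + 1.
Get s_k = R·t_k = 2*(k + 1)*factorial(k + 1) with R(k) = B(k−1)f(k)/C(k) = (k + 1)/(k**2 + 3*k + 3).
Check: Δs_k = 2*(k**2 + 3*k + 3)*factorial(k + 1). ✓

Yes. s_k = 2 \left(k + 1\right) \left(k + 1\right)!.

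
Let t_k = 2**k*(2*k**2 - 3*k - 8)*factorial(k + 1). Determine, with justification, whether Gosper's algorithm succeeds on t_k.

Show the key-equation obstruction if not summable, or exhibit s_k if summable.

r(k) = 2*(2*k**3 + 5*k**2 - 7*k - 18)/(2*k**2 - 3*k - 8) after simplifying.
Gosper form: A/B · C(k+1)/C(k) with A=2*k + 4, B=1, C=k**2 - 3*k/2 - 4.
Need (2*k + 4)·f(k+1) − (1)·f(k) = k**2 - 3*k/2 - 4.
d = 1 from the (1,0,2) case.
A polynomial solution: f(k) = (k - 4)/2.
So s_k = (B(k−1)f/C)·t_k = ((k - 4)/(2*k**2 - 3*k - 8))·t_k = 2**k*(k - 4)*factorial(k + 1).
Δs = 2**k*(2*k**2 - 3*k - 8)*factorial(k + 1), as required.

Yes. s_k = 2**k*(k - 4)*factorial(k + 1).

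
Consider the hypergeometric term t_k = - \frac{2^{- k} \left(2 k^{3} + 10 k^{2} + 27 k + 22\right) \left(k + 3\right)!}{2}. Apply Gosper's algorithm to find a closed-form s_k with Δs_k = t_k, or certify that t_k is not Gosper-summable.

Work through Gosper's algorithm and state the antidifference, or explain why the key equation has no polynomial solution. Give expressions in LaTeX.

r(k) = (2*k**4 + 24*k**3 + 117*k**2 + 273*k + 244)/(2*(2*k**3 + 10*k**2 + 27*k + 22)) after simplifying.
Normal form (A,B,C) = (k/2 + 2, 1, k**3 + 5*k**2 + 27*k/2 + 11).
f must satisfy (k/2 + 2)·f(k+1) − (1)·f(k) = k**3 + 5*k**2 + 27*k/2 + 11.
deg f ≤ 2 (via 1,0,3).
A polynomial solution: f(k) = 2*k**2 + 2*k + 3.
Get s_k = R·t_k = -(2*k**2 + 2*k + 3)*factorial(k + 3)/2**k with R(k) = B(k−1)f(k)/C(k) = 2*(2*k**2 + 2*k + 3)/(2*k**3 + 10*k**2 + 27*k + 22).
Verify: -(2*k**3 + 10*k**2 + 27*k + 22)*factorial(k + 3)/(2*2**k) matches t_k.

s_k = - 2^{- k} \left(2 k^{2} + 2 k + 3\right) \left(k + 3\right)!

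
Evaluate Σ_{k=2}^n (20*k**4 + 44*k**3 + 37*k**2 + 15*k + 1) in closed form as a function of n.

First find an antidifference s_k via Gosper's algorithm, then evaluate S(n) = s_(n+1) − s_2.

S(n) = 4*n**5 + 21*n**4 + 41*n**3 + 37*n**2 + 14*n - 117

The ratio is (20*k**4 + 124*k**3 + 289*k**2 + 301*k + 117)/(20*k**4 + 44*k**3 + 37*k**2 + 15*k + 1).
Gosper form: A/B · C(k+1)/C(k) with A=1, B=1, C=k**4 + 11*k**3/5 + 37*k**2/20 + 3*k/4 + 1/20.
Solve (1)·f(k+1) − (1)·f(k) = k**4 + 11*k**3/5 + 37*k**2/20 + 3*k/4 + 1/20.
Bound: deg f ≤ 5.
Solving with deg f ≤ 5: f(k) = k*(4*k**4 + k**3 - 3*k**2 - 1)/20.
So s_k = (B(k−1)f/C)·t_k = (k*(4*k**4 + k**3 - 3*k**2 - 1)/(20*k**4 + 44*k**3 + 37*k**2 + 15*k + 1))·t_k = 4*k**5 + k**4 - 3*k**3 - k.
Check: Δs_k = 20*k**4 + 44*k**3 + 37*k**2 + 15*k + 1. ✓
Evaluate: s_(n+1) = 4*n**5 + 21*n**4 + 41*n**3 + 37*n**2 + 14*n + 1; subtract s_(2) = 118 ⇒ S(n) = 4*n**5 + 21*n**4 + 41*n**3 + 37*n**2 + 14*n - 117.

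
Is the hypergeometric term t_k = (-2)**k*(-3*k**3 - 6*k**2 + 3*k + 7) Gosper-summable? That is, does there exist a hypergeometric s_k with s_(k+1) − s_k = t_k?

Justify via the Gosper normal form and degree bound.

Yes. s_k = (-2)**k*(k**3 - 3*k - 1).

The ratio is 2*(-3*k**3 - 15*k**2 - 18*k + 1)/(3*k**3 + 6*k**2 - 3*k - 7).
Gosper form: A/B · C(k+1)/C(k) with A=-2, B=1, C=k**3 + 2*k**2 - k - 7/3.
Need (-2)·f(k+1) − (1)·f(k) = k**3 + 2*k**2 - k - 7/3.
Bound: deg f ≤ 3.
Coefficient equations give f(k) = -(k**3 - 3*k - 1)/3.
Certificate R = B(k−1)f/C = -(k**3 - 3*k - 1)/(3*k**3 + 6*k**2 - 3*k - 7) gives s_k = (-2)**k*(k**3 - 3*k - 1).
Verify: (-2)**k*(-k**3 + 9*k - 2*(k + 1)**3 + 9) matches t_k.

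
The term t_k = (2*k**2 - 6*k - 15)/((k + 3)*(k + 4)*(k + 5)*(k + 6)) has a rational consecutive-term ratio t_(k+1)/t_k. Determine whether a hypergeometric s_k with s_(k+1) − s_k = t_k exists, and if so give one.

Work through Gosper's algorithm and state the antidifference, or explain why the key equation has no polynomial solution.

Compute t_(k+1)/t_k: get (k + 3)*(6*k - 2*(k + 1)**2 + 21)/((k + 7)*(-2*k**2 + 6*k + 15)).
Factor: A=k + 3; B=k + 7; C=k**2 - 3*k - 15/2.
Set up (k + 3)·f(k+1) − (k + 6)·f(k) − (k**2 - 3*k - 15/2) = 0.
From deg A=1, deg B=1, deg C=2: d=3.
Solving with deg f ≤ 3: f(k) = k*(k**2 - 108*k - 193)/120.
Then R = B(k−1)f/C = k*(k + 6)*(k**2 - 108*k - 193)/(60*(2*k**2 - 6*k - 15)), so s_k = R(k)·t_k = k*(k**2 - 108*k - 193)/(60*(k + 3)*(k + 4)*(k + 5)).
Check: Δs_k = (2*k**2 - 6*k - 15)/(k**4 + 18*k**3 + 119*k**2 + 342*k + 360). ✓

s_k = k*(k**2 - 108*k - 193)/(60*(k + 3)*(k + 4)*(k + 5))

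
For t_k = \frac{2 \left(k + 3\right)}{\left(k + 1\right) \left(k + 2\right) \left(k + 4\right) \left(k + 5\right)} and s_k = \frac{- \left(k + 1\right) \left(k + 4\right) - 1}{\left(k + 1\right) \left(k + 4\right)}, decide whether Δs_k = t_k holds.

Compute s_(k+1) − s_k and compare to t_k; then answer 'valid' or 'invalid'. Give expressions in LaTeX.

valid; difference matches t_k

s_(k+1) = (-(k + 2)*(k + 5) - 1)/((k + 2)*(k + 5))
s_(k+1) − s_k = 2*(k + 3)/(k**4 + 12*k**3 + 49*k**2 + 78*k + 40)
(s_(k+1) − s_k) − t_k = 0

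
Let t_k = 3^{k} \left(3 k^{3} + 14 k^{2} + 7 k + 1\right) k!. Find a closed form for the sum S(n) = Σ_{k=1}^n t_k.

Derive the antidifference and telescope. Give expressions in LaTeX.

t_(k+1)/t_k = 3*(3*k**4 + 26*k**3 + 67*k**2 + 69*k + 25)/(3*k**3 + 14*k**2 + 7*k + 1).
Take A(k)=3*k + 3, B(k)=1, C(k)=k**3 + 14*k**2/3 + 7*k/3 + 1/3.
Set up (3*k + 3)·f(k+1) − (1)·f(k) − (k**3 + 14*k**2/3 + 7*k/3 + 1/3) = 0.
deg f ≤ 2 (via 1,0,3).
A polynomial solution: f(k) = (k**2 + 2*k - 4)/3.
Get s_k = R·t_k = 3**k*(k**2 + 2*k - 4)*factorial(k) with R(k) = B(k−1)f(k)/C(k) = (k**2 + 2*k - 4)/(3*k**3 + 14*k**2 + 7*k + 1).
s_(k+1) − s_k = 3**k*(3*k**3 + 14*k**2 + 7*k + 1)*factorial(k) = t_k.
Σ_(k=1)^n t_k = s_(n+1) − s_(1) = (3**(n + 1)*(n**2 + 4*n - 1)*factorial(n + 1)) − (-3), i.e. 3*3**n*n**3*factorial(n) + 15*3**n*n**2*factorial(n) + 9*3**n*n*factorial(n) - 3*3**n*factorial(n) + 3.

S(n) = 3 \cdot 3^{n} n^{3} n! + 15 \cdot 3^{n} n^{2} n! + 9 \cdot 3^{n} n n! - 3 \cdot 3^{n} n! + 3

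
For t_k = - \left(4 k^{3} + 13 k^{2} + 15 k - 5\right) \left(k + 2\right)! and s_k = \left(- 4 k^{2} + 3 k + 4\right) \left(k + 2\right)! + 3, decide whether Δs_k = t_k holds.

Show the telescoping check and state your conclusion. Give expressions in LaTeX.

s_(k+1) = (3*k - 4*(k + 1)**2 + 7)*factorial(k + 3) + 3
s_(k+1) − s_k = -(4*k**3 + 13*k**2 + 15*k - 5)*factorial(k + 2)
(s_(k+1) − s_k) − t_k = 0

valid (s_(k+1) − s_k reduces to t_k)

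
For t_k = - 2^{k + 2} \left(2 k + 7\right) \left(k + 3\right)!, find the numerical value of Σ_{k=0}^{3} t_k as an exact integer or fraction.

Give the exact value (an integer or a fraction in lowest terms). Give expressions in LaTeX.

r(k) = 2*(k + 4)*(2*k + 9)/(2*k + 7) after simplifying.
Factor: A=2*k + 8; B=1; C=k + 7/2.
f must satisfy (2*k + 8)·f(k+1) − (1)·f(k) = k + 7/2.
deg f ≤ 0 (via 1,0,1).
Coefficient equations give f(k) = 1/2.
Certificate R = B(k−1)f/C = 1/(2*k + 7) gives s_k = -2**(k + 2)*factorial(k + 3).
Verify: -2**(k + 2)*(2*k + 7)*factorial(k + 3) matches t_k.
Σ_(k=0)^(3) t_k = s_(4) − s_(0) = -322560 − (-24) = -322536.

Σ = -322536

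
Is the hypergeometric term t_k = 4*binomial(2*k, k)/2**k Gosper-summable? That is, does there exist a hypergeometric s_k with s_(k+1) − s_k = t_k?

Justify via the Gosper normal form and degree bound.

Compute t_(k+1)/t_k: get (2*k + 1)/(k + 1).
So A=2*k + 1 and B=k + 1, with C=1.
f must satisfy (2*k + 1)·f(k+1) − (k)·f(k) = 1.
d = -1 from the (1,1,0) case.
d = -1 < 0 ⇒ no nonzero polynomial f; not summable.

No — negative degree bound, so no certificate f.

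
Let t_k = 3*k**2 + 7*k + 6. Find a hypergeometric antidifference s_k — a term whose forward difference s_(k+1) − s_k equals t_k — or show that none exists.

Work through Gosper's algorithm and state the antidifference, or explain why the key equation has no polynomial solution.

t_(k+1)/t_k = (3*k**2 + 13*k + 16)/(3*k**2 + 7*k + 6).
Gosper form: A/B · C(k+1)/C(k) with A=1, B=1, C=k**2 + 7*k/3 + 2.
Set up (1)·f(k+1) − (1)·f(k) − (k**2 + 7*k/3 + 2) = 0.
Degrees (0,0,2) ⇒ d ≤ 3.
Coefficient equations give f(k) = k*(k**2 + 2*k + 3)/3.
So s_k = (B(k−1)f/C)·t_k = (k*(k**2 + 2*k + 3)/(3*k**2 + 7*k + 6))·t_k = k*(k**2 + 2*k + 3).
s_(k+1) − s_k = 3*k**2 + 7*k + 6 = t_k.

s_k = k*(k**2 + 2*k + 3)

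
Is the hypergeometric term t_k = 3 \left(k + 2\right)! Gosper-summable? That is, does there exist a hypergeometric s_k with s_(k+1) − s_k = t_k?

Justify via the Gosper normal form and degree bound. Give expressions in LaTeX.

No — negative degree bound, so no certificate f.

The ratio is k + 3.
Take A(k)=k + 3, B(k)=1, C(k)=1.
Set up (k + 3)·f(k+1) − (1)·f(k) − (1) = 0.
From deg A=1, deg B=0, deg C=0: d=-1.
Bound -1 < 0, so the key equation has no polynomial solution.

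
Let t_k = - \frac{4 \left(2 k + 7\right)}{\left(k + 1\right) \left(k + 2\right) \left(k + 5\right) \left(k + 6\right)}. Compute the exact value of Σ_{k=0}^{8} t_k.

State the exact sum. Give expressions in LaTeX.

The ratio is (k + 1)*(k + 5)*(2*k + 9)/((k + 3)*(k + 7)*(2*k + 7)).
Normal form (A,B,C) = (k + 1, k + 7, k**3 + 21*k**2/2 + 73*k/2 + 42).
Need (k + 1)·f(k+1) − (k + 6)·f(k) = k**3 + 21*k**2/2 + 73*k/2 + 42.
From deg A=1, deg B=1, deg C=3: d=5.
Solving with deg f ≤ 5: f(k) = k*(k + 2)*(k + 3)*(k + 4)*(k + 6)/10.
Certificate R = B(k−1)f/C = k*(k + 2)*(k + 6)**2/(5*(2*k + 7)) gives s_k = 4*k*(-k - 6)/(5*(k**2 + 6*k + 5)).
s_(k+1) − s_k = 4*(-2*k - 7)/(k**4 + 14*k**3 + 65*k**2 + 112*k + 60) = t_k.
Telescoping: Σ = s_(9) − s_(0) = -27/35 − (0) = -27/35.

Σ = -27/35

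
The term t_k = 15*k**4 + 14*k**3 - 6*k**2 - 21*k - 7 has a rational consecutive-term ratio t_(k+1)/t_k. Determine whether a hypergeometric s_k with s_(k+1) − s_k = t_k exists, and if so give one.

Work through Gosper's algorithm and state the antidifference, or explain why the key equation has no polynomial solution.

Ratio r(k) = (15*k**4 + 74*k**3 + 126*k**2 + 69*k - 5)/(15*k**4 + 14*k**3 - 6*k**2 - 21*k - 7).
Gosper form: A/B · C(k+1)/C(k) with A=1, B=1, C=k**4 + 14*k**3/15 - 2*k**2/5 - 7*k/5 - 7/15.
Key eq: (1)·f(k+1) = (1)·f(k) + (k**4 + 14*k**3/15 - 2*k**2/5 - 7*k/5 - 7/15).
deg f ≤ 5 (via 0,0,4).
Match coefficients ⇒ f(k) = k*(3*k**4 - 4*k**3 - 4*k**2 - 4*k + 2)/15.
Then R = B(k−1)f/C = k*(3*k**4 - 4*k**3 - 4*k**2 - 4*k + 2)/(15*k**4 + 14*k**3 - 6*k**2 - 21*k - 7), so s_k = R(k)·t_k = k*(3*k**4 - 4*k**3 - 4*k**2 - 4*k + 2).
Verify: 15*k**4 + 14*k**3 - 6*k**2 - 21*k - 7 matches t_k.

s_k = k*(3*k**4 - 4*k**3 - 4*k**2 - 4*k + 2)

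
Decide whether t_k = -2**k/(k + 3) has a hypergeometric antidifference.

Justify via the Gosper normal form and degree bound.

Step 1: r(k) = 2*(k + 3)/(k + 4).
A = 2*k + 6, B = k + 4, C = 1.
f must satisfy (2*k + 6)·f(k+1) − (k + 3)·f(k) = 1.
Degrees (1,1,0) ⇒ d ≤ -1.
deg f ≤ -1 is impossible — no certificate.

No — key equation has no polynomial f.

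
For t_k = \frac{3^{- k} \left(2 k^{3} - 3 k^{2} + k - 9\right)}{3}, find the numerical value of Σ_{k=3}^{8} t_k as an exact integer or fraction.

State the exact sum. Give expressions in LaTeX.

Σ = 7042/6561

t_(k+1)/t_k = (2*k**3 + 3*k**2 + k - 9)/(3*(2*k**3 - 3*k**2 + k - 9)).
Normal form (A,B,C) = (1/3, 1, k**3 - 3*k**2/2 + k/2 - 9/2).
Key eq: (1/3)·f(k+1) = (1)·f(k) + (k**3 - 3*k**2/2 + k/2 - 9/2).
d = 3 from the (0,0,3) case.
Coefficient equations give f(k) = -3*(k - 1)*(k**2 + k + 3)/2.
Certificate R = B(k−1)f/C = -3*(k - 1)*(k**2 + k + 3)/(2*k**3 - 3*k**2 + k - 9) gives s_k = (-k**3 - 2*k + 3)/3**k.
s_(k+1) − s_k = (2*k**3 - 3*k**2 + k - 9)/(3*3**k) = t_k.
Σ_(k=3)^(8) t_k = s_(9) − s_(3) = -248/6561 − (-10/9) = 7042/6561.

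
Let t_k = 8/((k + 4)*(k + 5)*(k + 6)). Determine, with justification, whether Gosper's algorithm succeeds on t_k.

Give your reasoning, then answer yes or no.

Compute t_(k+1)/t_k: get (k + 4)/(k + 7).
Gosper form: A/B · C(k+1)/C(k) with A=k + 4, B=k + 7, C=1.
f must satisfy (k + 4)·f(k+1) − (k + 6)·f(k) = 1.
From deg A=1, deg B=1, deg C=0: d=2.
Solve for f: f(k) = k*(k + 9)/40 (degree 2 ≤ 2).
Then R = B(k−1)f/C = k*(k + 6)*(k + 9)/40, so s_k = R(k)·t_k = k*(k + 9)/(5*(k + 4)*(k + 5)).
s_(k+1) − s_k = 8/(k**3 + 15*k**2 + 74*k + 120) = t_k.

Yes. s_k = k*(k + 9)/(5*(k + 4)*(k + 5)).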